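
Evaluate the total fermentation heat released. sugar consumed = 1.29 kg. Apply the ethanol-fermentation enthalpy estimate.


Q = m_sugar · 590 kJ/kg
Q = 1.29 · 590

761.1000 kJ


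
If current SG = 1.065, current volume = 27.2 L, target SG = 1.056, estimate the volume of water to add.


V_water = V·((SG_curr − 1)/(SG_target − 1) − 1)
V_water = 27.2·((1.065 − 1)/(1.056 − 1) − 1)

4.3714 L


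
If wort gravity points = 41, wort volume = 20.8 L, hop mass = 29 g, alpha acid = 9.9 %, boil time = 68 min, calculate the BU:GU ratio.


U = 1.65·0.000125^(GP/1000)·(1−e^(−0.04t))/4.15;  IBU = (α/100)·m·U·1000/V;  BU:GU = IBU/GP
U = 1.65·0.000125^(41/1000)·(1−e^(−0.04·68))/4.15 = 0.2569
IBU = (9.9/100)·29·0.2569·1000/20.8 = 35.4637
BU:GU = 35.4637/41

0.8650


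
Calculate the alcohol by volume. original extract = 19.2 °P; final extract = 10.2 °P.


SG = 259/(259 − P);  ABV = (OG − FG)·131.25
OG = 259/(259 − 19.2) = 1.0801
FG = 259/(259 − 10.2) = 1.0410
ABV = (1.0801 − 1.0410)·131.25

5.1279 % ABV


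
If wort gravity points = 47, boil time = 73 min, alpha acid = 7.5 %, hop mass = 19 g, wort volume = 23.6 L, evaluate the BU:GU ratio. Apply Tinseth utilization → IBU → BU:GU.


U = 1.65·0.000125^(GP/1000)·(1−e^(−0.04t))/4.15;  IBU = (α/100)·m·U·1000/V;  BU:GU = IBU/GP
U = 1.65·0.000125^(47/1000)·(1−e^(−0.04·73))/4.15 = 0.2466
IBU = (7.5/100)·19·0.2466·1000/23.6 = 14.8873
BU:GU = 14.8873/47

0.3168


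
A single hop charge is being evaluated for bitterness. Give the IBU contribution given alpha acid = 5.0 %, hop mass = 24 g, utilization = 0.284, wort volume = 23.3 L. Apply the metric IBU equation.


IBU = (α/100)·mass·U·1000 / V
IBU = (5.0/100)·24·0.284·1000 / 23.3

14.6266 IBU


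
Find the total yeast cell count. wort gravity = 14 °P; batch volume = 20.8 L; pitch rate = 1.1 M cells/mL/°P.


cells (billions) = rate · V_L · °P
cells = 1.1 · 20.8 · 14

320.3200 billion cells


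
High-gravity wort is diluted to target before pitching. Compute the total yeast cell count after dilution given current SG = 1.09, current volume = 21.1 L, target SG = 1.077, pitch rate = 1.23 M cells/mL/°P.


V_w = V·((SG_c−1)/(SG_t−1)−1);  °P = 259 − 259/SG_t;  cells = rate·(V+V_w)·°P
V_w = 21.1·((1.09−1)/(1.077−1)−1) = 3.5623
V_final = 21.1 + 3.5623 = 24.6623
°P = 259 − 259/1.077 = 18.5172
cells = 1.23·24.6623·18.5172

561.7126 billion cells


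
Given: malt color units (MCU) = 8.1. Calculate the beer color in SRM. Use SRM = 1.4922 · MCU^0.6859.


SRM = 1.4922 · 8.1^0.6859

6.2655 SRM


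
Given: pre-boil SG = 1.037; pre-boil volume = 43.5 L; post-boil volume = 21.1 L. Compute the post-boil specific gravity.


SG_post = 1 + (SG_pre − 1)·V_pre/V_post
pts_pre = (1.037 − 1)·1000 = 37.0000
pts_post = 37.0000·43.5/21.1 = 76.2796
SG_post = 1 + 76.2796/1000

1.0763


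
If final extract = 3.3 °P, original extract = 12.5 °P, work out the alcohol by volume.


SG = 259/(259 − P);  ABV = (OG − FG)·131.25
OG = 259/(259 − 12.5) = 1.0507
FG = 259/(259 − 3.3) = 1.0129
ABV = (1.0507 − 1.0129)·131.25

4.9618 % ABV


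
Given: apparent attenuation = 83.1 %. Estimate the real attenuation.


RA = AA · 0.8192
RA = 83.1 · 0.8192

68.0755 %


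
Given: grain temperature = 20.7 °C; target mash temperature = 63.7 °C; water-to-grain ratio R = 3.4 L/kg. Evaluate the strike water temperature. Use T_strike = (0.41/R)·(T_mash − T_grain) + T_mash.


T_strike = (0.41/3.4)·(63.7 − 20.7) + 63.7

68.8853 °C


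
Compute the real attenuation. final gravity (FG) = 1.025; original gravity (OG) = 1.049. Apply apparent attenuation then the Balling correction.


AA = (OG−FG)/(OG−1)·100;  RA = AA·0.8192
AA = (1.049 − 1.025)/(1.049 − 1)·100 = 48.9796
RA = 48.9796·0.8192

40.1241 %


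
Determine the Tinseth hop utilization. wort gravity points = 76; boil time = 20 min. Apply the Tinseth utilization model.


U = 1.65·0.000125^(GP/1000) · (1 − e^(−0.04·t))/4.15
bigness = 1.65·0.000125^(76/1000) = 0.8334
boil_factor = (1 − e^(−0.04·20))/4.15 = 0.1327
U = 0.8334 · 0.1327

0.1106


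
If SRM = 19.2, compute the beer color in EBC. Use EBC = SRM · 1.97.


EBC = 19.2 · 1.97

37.8240 EBC


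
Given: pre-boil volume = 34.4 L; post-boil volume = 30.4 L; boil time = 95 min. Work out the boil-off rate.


rate = (V_pre − V_post) / (t_min/60)
rate = (34.4 − 30.4) / (95/60)

2.5263 L/hr


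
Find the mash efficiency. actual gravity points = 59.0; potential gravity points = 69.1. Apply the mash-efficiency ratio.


efficiency = actual / potential × 100
efficiency = 59.0 / 69.1 × 100

85.3835 %


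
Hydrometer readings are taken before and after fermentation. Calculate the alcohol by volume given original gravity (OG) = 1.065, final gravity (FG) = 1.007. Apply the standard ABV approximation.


ABV = (OG − FG) · 131.25
ABV = (1.065 − 1.007) · 131.25

7.6125 % ABV


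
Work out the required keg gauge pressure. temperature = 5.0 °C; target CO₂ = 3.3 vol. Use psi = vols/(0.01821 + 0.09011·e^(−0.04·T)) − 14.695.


psi = 3.3/(0.01821 + 0.09011·e^(−0.04·5.0)) − 14.695

21.1801 psi


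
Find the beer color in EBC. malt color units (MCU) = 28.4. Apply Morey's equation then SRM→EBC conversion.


SRM = 1.4922·MCU^0.6859;  EBC = SRM·1.97
SRM = 1.4922·28.4^0.6859 = 14.8135
EBC = 14.8135·1.97

29.1826 EBC


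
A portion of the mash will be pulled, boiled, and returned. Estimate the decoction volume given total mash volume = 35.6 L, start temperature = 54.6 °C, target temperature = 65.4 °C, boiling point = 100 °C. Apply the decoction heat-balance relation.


V_dec = V_total·(T_target − T_start)/(T_boil − T_start)
V_dec = 35.6·(65.4 − 54.6)/(100 − 54.6)

8.4687 L


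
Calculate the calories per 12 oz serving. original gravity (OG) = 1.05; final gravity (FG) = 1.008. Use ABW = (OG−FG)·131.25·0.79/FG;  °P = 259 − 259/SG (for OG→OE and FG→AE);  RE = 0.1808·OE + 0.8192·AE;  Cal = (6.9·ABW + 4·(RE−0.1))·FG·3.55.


ABW = (1.05 − 1.008)·131.25·0.79/1.008 = 4.3203
OE = 259 − 259/1.05 = 12.3333 °P
AE = 259 − 259/1.008 = 2.0556 °P
RE = 0.1808·12.3333 + 0.8192·2.0556 = 3.9138 °P
Cal = (6.9·4.3203 + 4·(3.9138−0.1))·1.008·3.55

161.2616 kcal


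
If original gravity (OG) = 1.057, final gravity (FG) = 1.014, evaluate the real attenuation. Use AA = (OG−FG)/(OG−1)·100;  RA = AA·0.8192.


AA = (1.057 − 1.014)/(1.057 − 1)·100 = 75.4386
RA = 75.4386·0.8192

61.7993 %


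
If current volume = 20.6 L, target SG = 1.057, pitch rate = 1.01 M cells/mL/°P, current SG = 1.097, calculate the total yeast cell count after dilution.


V_w = V·((SG_c−1)/(SG_t−1)−1);  °P = 259 − 259/SG_t;  cells = rate·(V+V_w)·°P
V_w = 20.6·((1.097−1)/(1.057−1)−1) = 14.4561
V_final = 20.6 + 14.4561 = 35.0561
°P = 259 − 259/1.057 = 13.9669
cells = 1.01·35.0561·13.9669

494.5214 billion cells


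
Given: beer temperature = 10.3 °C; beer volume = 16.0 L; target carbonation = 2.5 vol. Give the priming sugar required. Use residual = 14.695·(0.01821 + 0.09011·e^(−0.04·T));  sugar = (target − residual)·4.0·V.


residual = 14.695·(0.01821 + 0.09011·e^(−0.04·10.3)) = 1.1446
sugar = (2.5 − 1.1446)·4.0·16.0

86.7441 g


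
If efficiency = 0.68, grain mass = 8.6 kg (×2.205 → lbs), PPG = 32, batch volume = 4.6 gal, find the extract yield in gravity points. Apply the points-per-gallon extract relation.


points = lbs × PPG × eff / vol
lbs = 8.6 × 2.205 = 18.9630
points = 18.9630 × 32 × 0.68 / 4.6

89.7032 points


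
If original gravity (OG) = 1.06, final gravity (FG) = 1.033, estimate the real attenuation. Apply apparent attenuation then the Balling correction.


AA = (OG−FG)/(OG−1)·100;  RA = AA·0.8192
AA = (1.06 − 1.033)/(1.06 − 1)·100 = 45.0000
RA = 45.0000·0.8192

36.8640 %


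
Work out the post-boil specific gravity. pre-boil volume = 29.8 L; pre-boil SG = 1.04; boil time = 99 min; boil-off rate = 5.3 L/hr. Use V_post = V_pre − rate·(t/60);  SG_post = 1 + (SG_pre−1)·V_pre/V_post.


V_post = 29.8 − 5.3·(99/60) = 21.0550
SG_post = 1 + (1.04 − 1)·29.8/21.0550

1.0566


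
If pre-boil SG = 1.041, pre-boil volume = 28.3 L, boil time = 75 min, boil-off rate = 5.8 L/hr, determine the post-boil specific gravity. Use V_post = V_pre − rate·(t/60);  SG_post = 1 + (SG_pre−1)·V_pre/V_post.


V_post = 28.3 − 5.8·(75/60) = 21.0500
SG_post = 1 + (1.041 − 1)·28.3/21.0500

1.0551


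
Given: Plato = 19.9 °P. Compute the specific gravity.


SG = 259/(259 − P)
SG = 259/(259 − 19.9)

1.0832


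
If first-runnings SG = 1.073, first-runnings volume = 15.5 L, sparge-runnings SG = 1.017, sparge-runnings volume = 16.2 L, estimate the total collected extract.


total = Σ (SG_i − 1)·1000·V_i
first = (1.073 − 1)·1000·15.5 = 1131.5000
sparge = (1.017 − 1)·1000·16.2 = 275.4000
total = 1131.5000 + 275.4000

1406.9000 gravity·L


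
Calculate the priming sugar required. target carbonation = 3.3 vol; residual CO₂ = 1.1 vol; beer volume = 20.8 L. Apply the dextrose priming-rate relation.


sugar = (target − residual)·4.0·V
sugar = (3.3 − 1.1)·4.0·20.8

183.0400 g


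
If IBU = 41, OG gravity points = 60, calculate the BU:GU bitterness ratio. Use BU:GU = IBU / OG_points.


BU:GU = 41 / 60

0.6833


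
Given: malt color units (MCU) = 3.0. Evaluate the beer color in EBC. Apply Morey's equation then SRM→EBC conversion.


SRM = 1.4922·MCU^0.6859;  EBC = SRM·1.97
SRM = 1.4922·3.0^0.6859 = 3.1702
EBC = 3.1702·1.97

6.2453 EBC


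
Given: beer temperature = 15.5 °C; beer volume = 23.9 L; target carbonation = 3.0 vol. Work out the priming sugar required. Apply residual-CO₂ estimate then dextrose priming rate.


residual = 14.695·(0.01821 + 0.09011·e^(−0.04·T));  sugar = (target − residual)·4.0·V
residual = 14.695·(0.01821 + 0.09011·e^(−0.04·15.5)) = 0.9799
sugar = (3.0 − 0.9799)·4.0·23.9

193.1193 g


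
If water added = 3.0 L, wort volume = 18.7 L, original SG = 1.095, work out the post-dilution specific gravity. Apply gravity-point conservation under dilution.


SG_new = 1 + (SG_old − 1)·V_old/(V_old + V_water)
pts = (1.095 − 1)·1000·18.7/(18.7 + 3.0) = 81.8664
SG_new = 1 + 81.8664/1000

1.0819


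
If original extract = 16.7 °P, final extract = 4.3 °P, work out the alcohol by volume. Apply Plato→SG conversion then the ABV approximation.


SG = 259/(259 − P);  ABV = (OG − FG)·131.25
OG = 259/(259 − 16.7) = 1.0689
FG = 259/(259 − 4.3) = 1.0169
ABV = (1.0689 − 1.0169)·131.25

6.8303 % ABV


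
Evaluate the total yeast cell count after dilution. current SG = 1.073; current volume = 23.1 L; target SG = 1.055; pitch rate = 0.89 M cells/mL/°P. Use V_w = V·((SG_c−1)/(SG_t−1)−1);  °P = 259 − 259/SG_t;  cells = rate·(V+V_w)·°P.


V_w = 23.1·((1.073−1)/(1.055−1)−1) = 7.5600
V_final = 23.1 + 7.5600 = 30.6600
°P = 259 − 259/1.055 = 13.5024
cells = 0.89·30.6600·13.5024

368.4446 billion cells


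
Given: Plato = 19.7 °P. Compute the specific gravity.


SG = 259/(259 − P)
SG = 259/(259 − 19.7)

1.0823


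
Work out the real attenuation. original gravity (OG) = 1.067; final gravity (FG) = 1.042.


AA = (OG−FG)/(OG−1)·100;  RA = AA·0.8192
AA = (1.067 − 1.042)/(1.067 − 1)·100 = 37.3134
RA = 37.3134·0.8192

30.5672 %


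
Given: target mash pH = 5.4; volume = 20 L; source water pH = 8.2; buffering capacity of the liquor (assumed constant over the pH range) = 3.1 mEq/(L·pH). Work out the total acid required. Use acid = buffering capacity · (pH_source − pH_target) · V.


acid = 3.1 · (8.2 − 5.4) · 20

173.6000 mEq


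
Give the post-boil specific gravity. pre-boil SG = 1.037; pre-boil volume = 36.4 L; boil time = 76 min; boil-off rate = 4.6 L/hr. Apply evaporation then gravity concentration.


V_post = V_pre − rate·(t/60);  SG_post = 1 + (SG_pre−1)·V_pre/V_post
V_post = 36.4 − 4.6·(76/60) = 30.5733
SG_post = 1 + (1.037 − 1)·36.4/30.5733

1.0441


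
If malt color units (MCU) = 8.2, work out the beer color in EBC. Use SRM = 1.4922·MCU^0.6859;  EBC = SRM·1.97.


SRM = 1.4922·8.2^0.6859 = 6.3185
EBC = 6.3185·1.97

12.4474 EBC


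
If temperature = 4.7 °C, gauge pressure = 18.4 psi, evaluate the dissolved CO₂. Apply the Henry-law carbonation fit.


vols = (P + 14.695)·(0.01821 + 0.09011·e^(−0.04·T))
vols = (18.4 + 14.695)·(0.01821 + 0.09011·e^(−0.04·4.7))

3.0737 volumes


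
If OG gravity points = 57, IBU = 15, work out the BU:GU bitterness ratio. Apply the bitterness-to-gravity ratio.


BU:GU = IBU / OG_points
BU:GU = 15 / 57

0.2632


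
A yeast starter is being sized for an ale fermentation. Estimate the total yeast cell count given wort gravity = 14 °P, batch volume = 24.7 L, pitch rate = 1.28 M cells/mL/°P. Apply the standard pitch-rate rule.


cells (billions) = rate · V_L · °P
cells = 1.28 · 24.7 · 14

442.6240 billion cells


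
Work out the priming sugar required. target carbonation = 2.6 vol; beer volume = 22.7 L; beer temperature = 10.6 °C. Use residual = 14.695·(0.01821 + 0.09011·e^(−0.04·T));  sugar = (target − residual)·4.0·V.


residual = 14.695·(0.01821 + 0.09011·e^(−0.04·10.6)) = 1.1342
sugar = (2.6 − 1.1342)·4.0·22.7

133.0981 g


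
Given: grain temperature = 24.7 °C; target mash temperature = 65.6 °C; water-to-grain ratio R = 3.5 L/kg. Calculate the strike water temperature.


T_strike = (0.41/R)·(T_mash − T_grain) + T_mash
T_strike = (0.41/3.5)·(65.6 − 24.7) + 65.6

70.3911 °C


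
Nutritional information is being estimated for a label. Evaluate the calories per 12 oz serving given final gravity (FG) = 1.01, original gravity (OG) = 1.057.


ABW = (OG−FG)·131.25·0.79/FG;  °P = 259 − 259/SG (for OG→OE and FG→AE);  RE = 0.1808·OE + 0.8192·AE;  Cal = (6.9·ABW + 4·(RE−0.1))·FG·3.55
ABW = (1.057 − 1.01)·131.25·0.79/1.01 = 4.8251
OE = 259 − 259/1.057 = 13.9669 °P
AE = 259 − 259/1.01 = 2.5644 °P
RE = 0.1808·13.9669 + 0.8192·2.5644 = 4.6259 °P
Cal = (6.9·4.8251 + 4·(4.6259−0.1))·1.01·3.55

184.2827 kcal


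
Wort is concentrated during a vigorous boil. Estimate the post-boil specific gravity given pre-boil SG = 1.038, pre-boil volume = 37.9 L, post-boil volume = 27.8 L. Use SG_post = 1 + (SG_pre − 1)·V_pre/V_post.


pts_pre = (1.038 − 1)·1000 = 38.0000
pts_post = 38.0000·37.9/27.8 = 51.8058
SG_post = 1 + 51.8058/1000

1.0518


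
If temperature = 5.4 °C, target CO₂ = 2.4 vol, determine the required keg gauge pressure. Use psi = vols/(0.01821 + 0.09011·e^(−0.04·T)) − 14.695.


psi = 2.4/(0.01821 + 0.09011·e^(−0.04·5.4)) − 14.695

11.7324 psi


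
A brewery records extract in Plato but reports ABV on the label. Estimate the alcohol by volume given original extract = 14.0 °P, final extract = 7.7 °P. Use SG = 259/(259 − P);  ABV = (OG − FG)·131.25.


OG = 259/(259 − 14.0) = 1.0571
FG = 259/(259 − 7.7) = 1.0306
ABV = (1.0571 − 1.0306)·131.25

3.4784 % ABV


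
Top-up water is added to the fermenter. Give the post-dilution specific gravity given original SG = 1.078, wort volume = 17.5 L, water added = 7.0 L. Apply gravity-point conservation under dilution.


SG_new = 1 + (SG_old − 1)·V_old/(V_old + V_water)
pts = (1.078 − 1)·1000·17.5/(17.5 + 7.0) = 55.7143
SG_new = 1 + 55.7143/1000

1.0557


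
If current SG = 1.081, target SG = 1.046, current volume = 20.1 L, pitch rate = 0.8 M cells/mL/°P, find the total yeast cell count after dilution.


V_w = V·((SG_c−1)/(SG_t−1)−1);  °P = 259 − 259/SG_t;  cells = rate·(V+V_w)·°P
V_w = 20.1·((1.081−1)/(1.046−1)−1) = 15.2935
V_final = 20.1 + 15.2935 = 35.3935
°P = 259 − 259/1.046 = 11.3901
cells = 0.8·35.3935·11.3901

322.5070 billion cells


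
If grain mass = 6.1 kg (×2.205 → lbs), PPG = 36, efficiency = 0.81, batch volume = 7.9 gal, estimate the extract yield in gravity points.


points = lbs × PPG × eff / vol
lbs = 6.1 × 2.205 = 13.4505
points = 13.4505 × 36 × 0.81 / 7.9

49.6477 points


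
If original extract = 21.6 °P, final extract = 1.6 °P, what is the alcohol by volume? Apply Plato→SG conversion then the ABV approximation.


SG = 259/(259 − P);  ABV = (OG − FG)·131.25
OG = 259/(259 − 21.6) = 1.0910
FG = 259/(259 − 1.6) = 1.0062
ABV = (1.0910 − 1.0062)·131.25

11.1260 % ABV


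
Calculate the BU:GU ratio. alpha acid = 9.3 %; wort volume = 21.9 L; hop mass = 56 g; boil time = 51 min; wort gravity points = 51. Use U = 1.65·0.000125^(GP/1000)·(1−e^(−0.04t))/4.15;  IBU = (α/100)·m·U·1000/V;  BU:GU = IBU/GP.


U = 1.65·0.000125^(51/1000)·(1−e^(−0.04·51))/4.15 = 0.2187
IBU = (9.3/100)·56·0.2187·1000/21.9 = 52.0128
BU:GU = 52.0128/51

1.0199


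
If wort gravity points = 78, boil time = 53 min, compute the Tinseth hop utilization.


U = 1.65·0.000125^(GP/1000) · (1 − e^(−0.04·t))/4.15
bigness = 1.65·0.000125^(78/1000) = 0.8185
boil_factor = (1 − e^(−0.04·53))/4.15 = 0.2120
U = 0.8185 · 0.2120

0.1736


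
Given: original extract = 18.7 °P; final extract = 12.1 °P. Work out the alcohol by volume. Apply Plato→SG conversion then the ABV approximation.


SG = 259/(259 − P);  ABV = (OG − FG)·131.25
OG = 259/(259 − 18.7) = 1.0778
FG = 259/(259 − 12.1) = 1.0490
ABV = (1.0778 − 1.0490)·131.25

3.7815 % ABV


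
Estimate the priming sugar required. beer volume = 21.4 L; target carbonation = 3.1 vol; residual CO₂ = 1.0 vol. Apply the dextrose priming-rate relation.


sugar = (target − residual)·4.0·V
sugar = (3.1 − 1.0)·4.0·21.4

179.7600 g


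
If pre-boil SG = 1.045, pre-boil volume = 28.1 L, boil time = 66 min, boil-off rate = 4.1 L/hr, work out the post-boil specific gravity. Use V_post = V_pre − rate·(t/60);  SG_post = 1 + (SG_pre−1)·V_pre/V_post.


V_post = 28.1 − 4.1·(66/60) = 23.5900
SG_post = 1 + (1.045 − 1)·28.1/23.5900

1.0536


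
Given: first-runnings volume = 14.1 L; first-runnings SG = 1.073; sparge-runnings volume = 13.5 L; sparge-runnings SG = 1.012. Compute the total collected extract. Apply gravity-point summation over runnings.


total = Σ (SG_i − 1)·1000·V_i
first = (1.073 − 1)·1000·14.1 = 1029.3000
sparge = (1.012 − 1)·1000·13.5 = 162.0000
total = 1029.3000 + 162.0000

1191.3000 gravity·L


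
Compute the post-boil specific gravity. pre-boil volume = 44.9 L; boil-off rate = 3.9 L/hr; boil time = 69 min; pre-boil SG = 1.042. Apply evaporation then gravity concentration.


V_post = V_pre − rate·(t/60);  SG_post = 1 + (SG_pre−1)·V_pre/V_post
V_post = 44.9 − 3.9·(69/60) = 40.4150
SG_post = 1 + (1.042 − 1)·44.9/40.4150

1.0467


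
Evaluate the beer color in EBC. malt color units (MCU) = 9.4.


SRM = 1.4922·MCU^0.6859;  EBC = SRM·1.97
SRM = 1.4922·9.4^0.6859 = 6.9390
EBC = 6.9390·1.97

13.6698 EBC


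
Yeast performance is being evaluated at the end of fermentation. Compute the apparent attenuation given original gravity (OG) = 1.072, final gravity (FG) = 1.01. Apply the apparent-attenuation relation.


AA = (OG − FG)/(OG − 1) · 100
AA = (1.072 − 1.01)/(1.072 − 1) · 100

86.1111 %


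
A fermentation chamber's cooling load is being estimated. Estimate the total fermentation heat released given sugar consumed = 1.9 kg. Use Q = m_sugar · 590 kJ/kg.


Q = 1.9 · 590

1121.0000 kJ


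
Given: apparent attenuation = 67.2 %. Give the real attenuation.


RA = AA · 0.8192
RA = 67.2 · 0.8192

55.0502 %


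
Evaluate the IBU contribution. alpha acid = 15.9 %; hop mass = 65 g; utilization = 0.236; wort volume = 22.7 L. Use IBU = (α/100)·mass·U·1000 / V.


IBU = (15.9/100)·65·0.236·1000 / 22.7

107.4476 IBU


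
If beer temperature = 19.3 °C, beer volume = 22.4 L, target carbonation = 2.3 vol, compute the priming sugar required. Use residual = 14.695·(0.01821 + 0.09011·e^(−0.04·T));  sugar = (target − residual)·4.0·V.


residual = 14.695·(0.01821 + 0.09011·e^(−0.04·19.3)) = 0.8795
sugar = (2.3 − 0.8795)·4.0·22.4

127.2788 g


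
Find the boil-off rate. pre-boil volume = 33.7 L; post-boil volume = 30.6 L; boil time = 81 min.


rate = (V_pre − V_post) / (t_min/60)
rate = (33.7 − 30.6) / (81/60)

2.2963 L/hr


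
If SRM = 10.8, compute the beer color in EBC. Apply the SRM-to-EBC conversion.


EBC = SRM · 1.97
EBC = 10.8 · 1.97

21.2760 EBC


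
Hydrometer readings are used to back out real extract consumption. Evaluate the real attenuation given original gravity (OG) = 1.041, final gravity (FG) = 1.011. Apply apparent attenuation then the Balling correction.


AA = (OG−FG)/(OG−1)·100;  RA = AA·0.8192
AA = (1.041 − 1.011)/(1.041 − 1)·100 = 73.1707
RA = 73.1707·0.8192

59.9415 %


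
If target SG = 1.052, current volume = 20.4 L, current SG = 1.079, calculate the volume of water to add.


V_water = V·((SG_curr − 1)/(SG_target − 1) − 1)
V_water = 20.4·((1.079 − 1)/(1.052 − 1) − 1)

10.5923 L


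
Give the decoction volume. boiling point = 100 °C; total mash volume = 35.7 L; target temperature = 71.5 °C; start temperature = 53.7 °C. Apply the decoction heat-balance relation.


V_dec = V_total·(T_target − T_start)/(T_boil − T_start)
V_dec = 35.7·(71.5 − 53.7)/(100 − 53.7)

13.7248 L


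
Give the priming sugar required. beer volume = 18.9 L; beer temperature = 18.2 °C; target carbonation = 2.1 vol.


residual = 14.695·(0.01821 + 0.09011·e^(−0.04·T));  sugar = (target − residual)·4.0·V
residual = 14.695·(0.01821 + 0.09011·e^(−0.04·18.2)) = 0.9070
sugar = (2.1 − 0.9070)·4.0·18.9

90.1907 g


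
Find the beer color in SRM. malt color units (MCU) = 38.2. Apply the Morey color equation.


SRM = 1.4922 · MCU^0.6859
SRM = 1.4922 · 38.2^0.6859

18.1537 SRM


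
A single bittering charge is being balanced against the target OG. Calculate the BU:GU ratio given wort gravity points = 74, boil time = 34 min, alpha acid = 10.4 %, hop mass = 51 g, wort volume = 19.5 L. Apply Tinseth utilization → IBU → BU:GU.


U = 1.65·0.000125^(GP/1000)·(1−e^(−0.04t))/4.15;  IBU = (α/100)·m·U·1000/V;  BU:GU = IBU/GP
U = 1.65·0.000125^(74/1000)·(1−e^(−0.04·34))/4.15 = 0.1520
IBU = (10.4/100)·51·0.1520·1000/19.5 = 41.3393
BU:GU = 41.3393/74

0.5586


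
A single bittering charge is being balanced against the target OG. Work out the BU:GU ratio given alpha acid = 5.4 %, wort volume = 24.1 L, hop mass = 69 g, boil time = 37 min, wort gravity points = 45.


U = 1.65·0.000125^(GP/1000)·(1−e^(−0.04t))/4.15;  IBU = (α/100)·m·U·1000/V;  BU:GU = IBU/GP
U = 1.65·0.000125^(45/1000)·(1−e^(−0.04·37))/4.15 = 0.2049
IBU = (5.4/100)·69·0.2049·1000/24.1 = 31.6843
BU:GU = 31.6843/45

0.7041


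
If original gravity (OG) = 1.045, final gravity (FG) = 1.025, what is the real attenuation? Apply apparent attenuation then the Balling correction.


AA = (OG−FG)/(OG−1)·100;  RA = AA·0.8192
AA = (1.045 − 1.025)/(1.045 − 1)·100 = 44.4444
RA = 44.4444·0.8192

36.4089 %


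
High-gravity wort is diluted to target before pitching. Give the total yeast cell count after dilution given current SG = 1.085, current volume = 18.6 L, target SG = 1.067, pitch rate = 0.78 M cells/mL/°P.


V_w = V·((SG_c−1)/(SG_t−1)−1);  °P = 259 − 259/SG_t;  cells = rate·(V+V_w)·°P
V_w = 18.6·((1.085−1)/(1.067−1)−1) = 4.9970
V_final = 18.6 + 4.9970 = 23.5970
°P = 259 − 259/1.067 = 16.2634
cells = 0.78·23.5970·16.2634

299.3380 billion cells


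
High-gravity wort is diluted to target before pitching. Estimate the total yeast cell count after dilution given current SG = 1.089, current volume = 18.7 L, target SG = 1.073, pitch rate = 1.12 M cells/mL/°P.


V_w = V·((SG_c−1)/(SG_t−1)−1);  °P = 259 − 259/SG_t;  cells = rate·(V+V_w)·°P
V_w = 18.7·((1.089−1)/(1.073−1)−1) = 4.0986
V_final = 18.7 + 4.0986 = 22.7986
°P = 259 − 259/1.073 = 17.6207
cells = 1.12·22.7986·17.6207

449.9349 billion cells


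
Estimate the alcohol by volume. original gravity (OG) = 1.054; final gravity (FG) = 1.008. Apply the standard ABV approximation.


ABV = (OG − FG) · 131.25
ABV = (1.054 − 1.008) · 131.25

6.0375 % ABV


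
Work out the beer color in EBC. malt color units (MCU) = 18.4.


SRM = 1.4922·MCU^0.6859;  EBC = SRM·1.97
SRM = 1.4922·18.4^0.6859 = 10.9993
EBC = 10.9993·1.97

21.6686 EBC


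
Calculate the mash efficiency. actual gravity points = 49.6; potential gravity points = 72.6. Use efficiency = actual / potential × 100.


efficiency = 49.6 / 72.6 × 100

68.3196 %


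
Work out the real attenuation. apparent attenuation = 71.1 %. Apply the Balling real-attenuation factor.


RA = AA · 0.8192
RA = 71.1 · 0.8192

58.2451 %


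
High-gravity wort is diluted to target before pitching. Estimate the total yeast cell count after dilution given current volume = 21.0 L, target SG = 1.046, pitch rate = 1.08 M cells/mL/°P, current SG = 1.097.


V_w = V·((SG_c−1)/(SG_t−1)−1);  °P = 259 − 259/SG_t;  cells = rate·(V+V_w)·°P
V_w = 21.0·((1.097−1)/(1.046−1)−1) = 23.2826
V_final = 21.0 + 23.2826 = 44.2826
°P = 259 − 259/1.046 = 11.3901
cells = 1.08·44.2826·11.3901

544.7320 billion cells


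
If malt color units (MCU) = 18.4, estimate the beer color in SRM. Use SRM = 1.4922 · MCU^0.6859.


SRM = 1.4922 · 18.4^0.6859

10.9993 SRM


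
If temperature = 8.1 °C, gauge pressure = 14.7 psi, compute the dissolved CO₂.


vols = (P + 14.695)·(0.01821 + 0.09011·e^(−0.04·T))
vols = (14.7 + 14.695)·(0.01821 + 0.09011·e^(−0.04·8.1))

2.4510 volumes


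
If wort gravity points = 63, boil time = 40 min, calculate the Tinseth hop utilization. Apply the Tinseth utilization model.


U = 1.65·0.000125^(GP/1000) · (1 − e^(−0.04·t))/4.15
bigness = 1.65·0.000125^(63/1000) = 0.9367
boil_factor = (1 − e^(−0.04·40))/4.15 = 0.1923
U = 0.9367 · 0.1923

0.1801


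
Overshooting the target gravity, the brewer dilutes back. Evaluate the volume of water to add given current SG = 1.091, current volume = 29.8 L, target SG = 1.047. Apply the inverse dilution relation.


V_water = V·((SG_curr − 1)/(SG_target − 1) − 1)
V_water = 29.8·((1.091 − 1)/(1.047 − 1) − 1)

27.8979 L


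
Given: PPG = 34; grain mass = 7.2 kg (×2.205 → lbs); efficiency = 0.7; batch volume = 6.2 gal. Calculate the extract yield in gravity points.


points = lbs × PPG × eff / vol
lbs = 7.2 × 2.205 = 15.8760
points = 15.8760 × 34 × 0.7 / 6.2

60.9434 points


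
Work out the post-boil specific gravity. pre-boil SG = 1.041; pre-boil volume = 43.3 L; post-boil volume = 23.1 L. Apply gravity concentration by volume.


SG_post = 1 + (SG_pre − 1)·V_pre/V_post
pts_pre = (1.041 − 1)·1000 = 41.0000
pts_post = 41.0000·43.3/23.1 = 76.8528
SG_post = 1 + 76.8528/1000

1.0769


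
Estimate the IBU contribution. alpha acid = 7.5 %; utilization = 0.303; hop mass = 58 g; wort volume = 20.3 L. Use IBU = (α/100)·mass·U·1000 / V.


IBU = (7.5/100)·58·0.303·1000 / 20.3

64.9286 IBU


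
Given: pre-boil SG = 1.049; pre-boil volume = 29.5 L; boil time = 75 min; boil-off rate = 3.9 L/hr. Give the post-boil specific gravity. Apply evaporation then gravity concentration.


V_post = V_pre − rate·(t/60);  SG_post = 1 + (SG_pre−1)·V_pre/V_post
V_post = 29.5 − 3.9·(75/60) = 24.6250
SG_post = 1 + (1.049 − 1)·29.5/24.6250

1.0587


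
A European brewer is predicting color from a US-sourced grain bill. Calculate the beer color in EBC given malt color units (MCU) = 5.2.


SRM = 1.4922·MCU^0.6859;  EBC = SRM·1.97
SRM = 1.4922·5.2^0.6859 = 4.6231
EBC = 4.6231·1.97

9.1075 EBC


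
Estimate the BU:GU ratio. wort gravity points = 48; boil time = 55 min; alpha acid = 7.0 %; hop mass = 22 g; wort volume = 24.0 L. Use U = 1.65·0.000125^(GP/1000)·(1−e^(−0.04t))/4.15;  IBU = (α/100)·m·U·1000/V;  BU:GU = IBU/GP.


U = 1.65·0.000125^(48/1000)·(1−e^(−0.04·55))/4.15 = 0.2297
IBU = (7.0/100)·22·0.2297·1000/24.0 = 14.7365
BU:GU = 14.7365/48

0.3070


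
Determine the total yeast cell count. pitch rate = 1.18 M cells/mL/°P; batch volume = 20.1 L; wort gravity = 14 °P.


cells (billions) = rate · V_L · °P
cells = 1.18 · 20.1 · 14

332.0520 billion cells


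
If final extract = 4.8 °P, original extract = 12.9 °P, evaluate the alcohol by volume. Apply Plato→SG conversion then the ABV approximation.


SG = 259/(259 − P);  ABV = (OG − FG)·131.25
OG = 259/(259 − 12.9) = 1.0524
FG = 259/(259 − 4.8) = 1.0189
ABV = (1.0524 − 1.0189)·131.25

4.4015 % ABV


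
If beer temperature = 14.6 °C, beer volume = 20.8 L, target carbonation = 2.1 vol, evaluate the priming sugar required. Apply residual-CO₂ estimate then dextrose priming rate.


residual = 14.695·(0.01821 + 0.09011·e^(−0.04·T));  sugar = (target − residual)·4.0·V
residual = 14.695·(0.01821 + 0.09011·e^(−0.04·14.6)) = 1.0060
sugar = (2.1 − 1.0060)·4.0·20.8

91.0179 g


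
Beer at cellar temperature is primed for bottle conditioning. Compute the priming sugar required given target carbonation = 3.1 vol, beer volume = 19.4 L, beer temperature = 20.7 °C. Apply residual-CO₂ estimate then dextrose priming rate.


residual = 14.695·(0.01821 + 0.09011·e^(−0.04·T));  sugar = (target − residual)·4.0·V
residual = 14.695·(0.01821 + 0.09011·e^(−0.04·20.7)) = 0.8462
sugar = (3.1 − 0.8462)·4.0·19.4

174.8985 g


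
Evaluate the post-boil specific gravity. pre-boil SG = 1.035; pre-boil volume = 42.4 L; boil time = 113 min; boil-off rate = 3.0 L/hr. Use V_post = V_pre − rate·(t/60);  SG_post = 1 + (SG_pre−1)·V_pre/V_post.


V_post = 42.4 − 3.0·(113/60) = 36.7500
SG_post = 1 + (1.035 − 1)·42.4/36.7500

1.0404


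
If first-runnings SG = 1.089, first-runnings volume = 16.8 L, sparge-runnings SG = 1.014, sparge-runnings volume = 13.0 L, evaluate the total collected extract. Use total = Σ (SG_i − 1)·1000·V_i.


first = (1.089 − 1)·1000·16.8 = 1495.2000
sparge = (1.014 − 1)·1000·13.0 = 182.0000
total = 1495.2000 + 182.0000

1677.2000 gravity·L


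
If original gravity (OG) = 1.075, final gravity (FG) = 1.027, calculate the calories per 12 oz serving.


ABW = (OG−FG)·131.25·0.79/FG;  °P = 259 − 259/SG (for OG→OE and FG→AE);  RE = 0.1808·OE + 0.8192·AE;  Cal = (6.9·ABW + 4·(RE−0.1))·FG·3.55
ABW = (1.075 − 1.027)·131.25·0.79/1.027 = 4.8462
OE = 259 − 259/1.075 = 18.0698 °P
AE = 259 − 259/1.027 = 6.8092 °P
RE = 0.1808·18.0698 + 0.8192·6.8092 = 8.8451 °P
Cal = (6.9·4.8462 + 4·(8.8451−0.1))·1.027·3.55

249.4445 kcal


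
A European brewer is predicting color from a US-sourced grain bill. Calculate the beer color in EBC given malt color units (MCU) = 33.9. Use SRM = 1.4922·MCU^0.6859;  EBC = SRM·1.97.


SRM = 1.4922·33.9^0.6859 = 16.7260
EBC = 16.7260·1.97

32.9501 EBC


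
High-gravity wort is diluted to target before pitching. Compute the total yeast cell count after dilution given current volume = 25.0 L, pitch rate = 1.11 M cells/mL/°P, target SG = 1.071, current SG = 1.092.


V_w = V·((SG_c−1)/(SG_t−1)−1);  °P = 259 − 259/SG_t;  cells = rate·(V+V_w)·°P
V_w = 25.0·((1.092−1)/(1.071−1)−1) = 7.3944
V_final = 25.0 + 7.3944 = 32.3944
°P = 259 − 259/1.071 = 17.1699
cells = 1.11·32.3944·17.1699

617.3922 billion cells


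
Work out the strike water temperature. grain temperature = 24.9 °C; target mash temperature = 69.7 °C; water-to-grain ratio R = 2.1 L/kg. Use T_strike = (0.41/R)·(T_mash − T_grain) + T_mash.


T_strike = (0.41/2.1)·(69.7 − 24.9) + 69.7

78.4467 °C


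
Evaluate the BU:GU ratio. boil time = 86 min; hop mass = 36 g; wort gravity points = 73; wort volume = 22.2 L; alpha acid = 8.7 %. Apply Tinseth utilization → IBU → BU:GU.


U = 1.65·0.000125^(GP/1000)·(1−e^(−0.04t))/4.15;  IBU = (α/100)·m·U·1000/V;  BU:GU = IBU/GP
U = 1.65·0.000125^(73/1000)·(1−e^(−0.04·86))/4.15 = 0.1997
IBU = (8.7/100)·36·0.1997·1000/22.2 = 28.1725
BU:GU = 28.1725/73

0.3859


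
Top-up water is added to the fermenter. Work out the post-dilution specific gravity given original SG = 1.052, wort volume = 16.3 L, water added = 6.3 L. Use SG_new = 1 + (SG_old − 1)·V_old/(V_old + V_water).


pts = (1.052 − 1)·1000·16.3/(16.3 + 6.3) = 37.5044
SG_new = 1 + 37.5044/1000

1.0375


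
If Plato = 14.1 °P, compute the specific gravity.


SG = 259/(259 − P)
SG = 259/(259 − 14.1)

1.0576


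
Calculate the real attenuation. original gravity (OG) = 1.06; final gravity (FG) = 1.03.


AA = (OG−FG)/(OG−1)·100;  RA = AA·0.8192
AA = (1.06 − 1.03)/(1.06 − 1)·100 = 50.0000
RA = 50.0000·0.8192

40.9600 %


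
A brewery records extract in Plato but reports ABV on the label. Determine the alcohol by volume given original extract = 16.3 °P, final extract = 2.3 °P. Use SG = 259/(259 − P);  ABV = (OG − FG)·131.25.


OG = 259/(259 − 16.3) = 1.0672
FG = 259/(259 − 2.3) = 1.0090
ABV = (1.0672 − 1.0090)·131.25

7.6389 % ABV


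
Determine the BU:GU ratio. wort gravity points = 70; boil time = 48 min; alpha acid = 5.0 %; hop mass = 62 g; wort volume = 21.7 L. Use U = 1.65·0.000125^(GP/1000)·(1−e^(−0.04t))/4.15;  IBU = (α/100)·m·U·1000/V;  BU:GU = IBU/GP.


U = 1.65·0.000125^(70/1000)·(1−e^(−0.04·48))/4.15 = 0.1809
IBU = (5.0/100)·62·0.1809·1000/21.7 = 25.8387
BU:GU = 25.8387/70

0.3691


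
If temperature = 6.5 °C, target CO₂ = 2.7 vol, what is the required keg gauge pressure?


psi = vols/(0.01821 + 0.09011·e^(−0.04·T)) − 14.695
psi = 2.7/(0.01821 + 0.09011·e^(−0.04·6.5)) − 14.695

16.0955 psi


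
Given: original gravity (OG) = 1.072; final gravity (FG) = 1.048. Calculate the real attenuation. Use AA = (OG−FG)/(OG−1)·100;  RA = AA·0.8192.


AA = (1.072 − 1.048)/(1.072 − 1)·100 = 33.3333
RA = 33.3333·0.8192

27.3067 %


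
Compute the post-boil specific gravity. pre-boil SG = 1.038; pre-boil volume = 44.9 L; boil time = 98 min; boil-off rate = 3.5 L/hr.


V_post = V_pre − rate·(t/60);  SG_post = 1 + (SG_pre−1)·V_pre/V_post
V_post = 44.9 − 3.5·(98/60) = 39.1833
SG_post = 1 + (1.038 − 1)·44.9/39.1833

1.0435


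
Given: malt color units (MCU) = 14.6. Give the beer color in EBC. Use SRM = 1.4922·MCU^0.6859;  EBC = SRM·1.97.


SRM = 1.4922·14.6^0.6859 = 9.3855
EBC = 9.3855·1.97

18.4894 EBC


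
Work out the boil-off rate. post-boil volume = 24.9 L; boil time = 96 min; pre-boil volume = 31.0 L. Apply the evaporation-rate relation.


rate = (V_pre − V_post) / (t_min/60)
rate = (31.0 − 24.9) / (96/60)

3.8125 L/hr


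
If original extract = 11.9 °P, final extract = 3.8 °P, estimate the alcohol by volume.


SG = 259/(259 − P);  ABV = (OG − FG)·131.25
OG = 259/(259 − 11.9) = 1.0482
FG = 259/(259 − 3.8) = 1.0149
ABV = (1.0482 − 1.0149)·131.25

4.3665 % ABV


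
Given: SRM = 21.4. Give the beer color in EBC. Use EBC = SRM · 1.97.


EBC = 21.4 · 1.97

42.1580 EBC


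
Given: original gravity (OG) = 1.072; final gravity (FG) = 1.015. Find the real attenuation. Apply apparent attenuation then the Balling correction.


AA = (OG−FG)/(OG−1)·100;  RA = AA·0.8192
AA = (1.072 − 1.015)/(1.072 − 1)·100 = 79.1667
RA = 79.1667·0.8192

64.8533 %


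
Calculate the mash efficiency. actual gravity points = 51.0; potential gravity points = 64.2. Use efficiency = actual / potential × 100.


efficiency = 51.0 / 64.2 × 100

79.4393 %


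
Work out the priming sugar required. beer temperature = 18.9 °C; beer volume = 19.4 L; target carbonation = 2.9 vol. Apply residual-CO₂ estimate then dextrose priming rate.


residual = 14.695·(0.01821 + 0.09011·e^(−0.04·T));  sugar = (target − residual)·4.0·V
residual = 14.695·(0.01821 + 0.09011·e^(−0.04·18.9)) = 0.8893
sugar = (2.9 − 0.8893)·4.0·19.4

156.0267 g


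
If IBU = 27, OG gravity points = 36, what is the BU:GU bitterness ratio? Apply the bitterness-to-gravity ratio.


BU:GU = IBU / OG_points
BU:GU = 27 / 36

0.7500


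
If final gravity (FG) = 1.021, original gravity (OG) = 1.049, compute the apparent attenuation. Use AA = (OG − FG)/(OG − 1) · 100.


AA = (1.049 − 1.021)/(1.049 − 1) · 100

57.1429 %


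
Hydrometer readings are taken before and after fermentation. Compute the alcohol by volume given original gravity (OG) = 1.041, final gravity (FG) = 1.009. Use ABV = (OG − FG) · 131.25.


ABV = (1.041 − 1.009) · 131.25

4.2000 % ABV


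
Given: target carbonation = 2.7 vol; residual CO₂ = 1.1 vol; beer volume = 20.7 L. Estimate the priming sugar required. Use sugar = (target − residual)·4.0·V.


sugar = (2.7 − 1.1)·4.0·20.7

132.4800 g


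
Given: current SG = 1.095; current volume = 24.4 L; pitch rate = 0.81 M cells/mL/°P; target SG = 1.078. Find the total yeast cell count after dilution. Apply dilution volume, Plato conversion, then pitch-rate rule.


V_w = V·((SG_c−1)/(SG_t−1)−1);  °P = 259 − 259/SG_t;  cells = rate·(V+V_w)·°P
V_w = 24.4·((1.095−1)/(1.078−1)−1) = 5.3179
V_final = 24.4 + 5.3179 = 29.7179
°P = 259 − 259/1.078 = 18.7403
cells = 0.81·29.7179·18.7403

451.1069 billion cells


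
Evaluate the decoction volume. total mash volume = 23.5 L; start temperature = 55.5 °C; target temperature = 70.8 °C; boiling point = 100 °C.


V_dec = V_total·(T_target − T_start)/(T_boil − T_start)
V_dec = 23.5·(70.8 − 55.5)/(100 − 55.5)

8.0798 L


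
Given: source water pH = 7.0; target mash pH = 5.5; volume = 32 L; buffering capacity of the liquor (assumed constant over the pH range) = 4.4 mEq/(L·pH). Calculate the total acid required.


acid = buffering capacity · (pH_source − pH_target) · V
acid = 4.4 · (7.0 − 5.5) · 32

211.2000 mEq


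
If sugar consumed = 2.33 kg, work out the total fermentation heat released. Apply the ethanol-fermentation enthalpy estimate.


Q = m_sugar · 590 kJ/kg
Q = 2.33 · 590

1374.7000 kJ


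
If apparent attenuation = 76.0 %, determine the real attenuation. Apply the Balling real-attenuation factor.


RA = AA · 0.8192
RA = 76.0 · 0.8192

62.2592 %


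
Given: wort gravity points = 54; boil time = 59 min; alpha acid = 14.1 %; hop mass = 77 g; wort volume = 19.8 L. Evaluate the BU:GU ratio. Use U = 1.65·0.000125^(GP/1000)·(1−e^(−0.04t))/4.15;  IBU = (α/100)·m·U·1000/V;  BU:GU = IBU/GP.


U = 1.65·0.000125^(54/1000)·(1−e^(−0.04·59))/4.15 = 0.2216
IBU = (14.1/100)·77·0.2216·1000/19.8 = 121.5179
BU:GU = 121.5179/54

2.2503


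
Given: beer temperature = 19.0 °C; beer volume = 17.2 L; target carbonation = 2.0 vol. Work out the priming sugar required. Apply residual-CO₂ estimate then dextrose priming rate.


residual = 14.695·(0.01821 + 0.09011·e^(−0.04·T));  sugar = (target − residual)·4.0·V
residual = 14.695·(0.01821 + 0.09011·e^(−0.04·19.0)) = 0.8869
sugar = (2.0 − 0.8869)·4.0·17.2

76.5837 g


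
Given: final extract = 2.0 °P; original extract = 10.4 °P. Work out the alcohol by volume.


SG = 259/(259 − P);  ABV = (OG − FG)·131.25
OG = 259/(259 − 10.4) = 1.0418
FG = 259/(259 − 2.0) = 1.0078
ABV = (1.0418 − 1.0078)·131.25

4.4693 % ABV


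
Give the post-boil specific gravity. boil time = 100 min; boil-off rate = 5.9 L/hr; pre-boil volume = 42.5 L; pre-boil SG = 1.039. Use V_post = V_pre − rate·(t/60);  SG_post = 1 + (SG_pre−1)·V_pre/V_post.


V_post = 42.5 − 5.9·(100/60) = 32.6667
SG_post = 1 + (1.039 − 1)·42.5/32.6667

1.0507
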